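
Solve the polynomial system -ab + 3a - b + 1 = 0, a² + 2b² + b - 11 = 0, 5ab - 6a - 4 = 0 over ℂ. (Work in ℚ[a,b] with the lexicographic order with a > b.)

{(1, 2)}

Compute a lex Gröbner basis by Buchberger's algorithm.
f_1 = -ab + 3a - b + 1, LT = ab.
f_2 = a² + 2b² + b - 11, LT = a².
f_3 = 5ab - 6a - 4, LT = ab.

S(f_1,f_2): lcm = a²b. S = -3a² + ab - a - 2b³ - b² + 11b.
  leading term a²: subtract (-3)·f_2 from -3a² + ab - a - 2b³ - b² + 11b → ab - a - 2b³ + 5b² + 14b - 33
  leading term ab: subtract (-1)·f_1 from ab - a - 2b³ + 5b² + 14b - 33 → 2a - 2b³ + 5b² + 13b - 32
  leading term a: no divisor's leading term divides it; move 2a to the remainder.
  leading term b³: no divisor's leading term divides it; move -2b³ to the remainder.
  leading term b²: no divisor's leading term divides it; move 5b² to the remainder.
  leading term b: no divisor's leading term divides it; move 13b to the remainder.
  leading term 1: no divisor's leading term divides it; move -32 to the remainder.
  remainder 2a - 2b³ + 5b² + 13b - 32 ≠ 0; add h_4 = 2a - 2b³ + 5b² + 13b - 32 to the basis.

S(f_1,f_3): lcm = ab. S = -9/5a + b - ⅕.
  leading term a: subtract (-9/10)·h_4 from -9/5a + b - ⅕ → -9/5b³ + 9/2b² + 127/10b - 29
  leading term b³: no divisor's leading term divides it; move -9/5b³ to the remainder.
  leading term b²: no divisor's leading term divides it; move 9/2b² to the remainder.
  leading term b: no divisor's leading term divides it; move 127/10b to the remainder.
  leading term 1: no divisor's leading term divides it; move -29 to the remainder.
  remainder -9/5b³ + 9/2b² + 127/10b - 29 ≠ 0; add h_5 = -9/5b³ + 9/2b² + 127/10b - 29 to the basis.

S(f_2,f_3): lcm = a²b. S = 6/5a² + ⅘a + 2b³ + b² - 11b.
  leading term a²: subtract (6/5)·f_2 from 6/5a² + ⅘a + 2b³ + b² - 11b → ⅘a + 2b³ - 7/5b² - 61/5b + 66/5
  leading term a: subtract (⅖)·h_4 from ⅘a + 2b³ - 7/5b² - 61/5b + 66/5 → 14/5b³ - 17/5b² - 87/5b + 26
  leading term b³: subtract (-14/9)·h_5 from 14/5b³ - 17/5b² - 87/5b + 26 → 18/5b² + 106/45b - 172/9
  leading term b²: no divisor's leading term divides it; move 18/5b² to the remainder.
  leading term b: no divisor's leading term divides it; move 106/45b to the remainder.
  leading term 1: no divisor's leading term divides it; move -172/9 to the remainder.
  remainder 18/5b² + 106/45b - 172/9 ≠ 0; add h_6 = 18/5b² + 106/45b - 172/9 to the basis.

S(f_1,h_4): lcm = ab. S = -3a + b⁴ - 5/2b³ - 13/2b² + 17b - 1.
  leading term a: subtract (-3/2)·h_4 from -3a + b⁴ - 5/2b³ - 13/2b² + 17b - 1 → b⁴ - 11/2b³ + b² + 73/2b - 49
  leading term b⁴: subtract (-5/9b)·h_5 from b⁴ - 11/2b³ + b² + 73/2b - 49 → -3b³ + 145/18b² + 367/18b - 49
  leading term b³: subtract (5/3)·h_5 from -3b³ + 145/18b² + 367/18b - 49 → 5/9b² - 7/9b - ⅔
  leading term b²: subtract (25/162)·h_6 from 5/9b² - 7/9b - ⅔ → -832/729b + 1664/729
  leading term b: no divisor's leading term divides it; move -832/729b to the remainder.
  leading term 1: no divisor's leading term divides it; move 1664/729 to the remainder.
  remainder -832/729b + 1664/729 ≠ 0; add h_7 = -832/729b + 1664/729 to the basis.

The other S-polynomials (S(f_2,h_4), S(f_3,h_4), S(f_1,h_5), S(f_2,h_5), S(f_3,h_5), S(h_4,h_5), S(f_1,h_6), S(f_2,h_6), S(f_3,h_6), S(h_4,h_6), S(h_5,h_6), S(f_1,h_7), S(f_2,h_7), S(f_3,h_7), S(h_4,h_7), S(h_5,h_7), S(h_6,h_7)) all reduce to 0 modulo the current basis, so we have a Gröbner basis.
Inter-reduce: drop elements whose leading term is divisible by another's, tail-reduce, and make monic.
Reduced Gröbner basis: {a - 1, b - 2}.

From the last basis element, b - 2 = 0, so b takes values in {2}. Each choice, substituted upward through the basis, yields the corresponding point(s) of the solution set.
  b = 2: the earlier basis element becomes a - 1 = 0, giving a = 1 — point (1, 2).
Substituting each solution back into the original system confirms all equations vanish.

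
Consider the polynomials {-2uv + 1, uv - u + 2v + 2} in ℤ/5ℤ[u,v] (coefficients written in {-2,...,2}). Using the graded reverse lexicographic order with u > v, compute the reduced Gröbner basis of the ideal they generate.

G = {v² + 1, u - 2v}

f_1 = -2uv + 1, LT = uv.
f_2 = uv - u + 2v + 2, LT = uv.

S(f_1,f_2): lcm = uv. S = u - 2v.
  leading term u: no divisor's leading term divides it; move u to the remainder.
  leading term v: no divisor's leading term divides it; move -2v to the remainder.
  remainder u - 2v ≠ 0; add g_3 = u - 2v to the basis.

S(f_1,g_3): lcm = uv. S = 2v² + 2.
  leading term v²: no divisor's leading term divides it; move 2v² to the remainder.
  leading term 1: no divisor's leading term divides it; move 2 to the remainder.
  remainder 2v² + 2 ≠ 0; add g_4 = 2v² + 2 to the basis.

The other S-polynomials (S(f_2,g_3), S(f_1,g_4), S(f_2,g_4), S(g_3,g_4)) all reduce to 0 modulo the current basis, so we have a Gröbner basis.
Inter-reduce: drop elements whose leading term is divisible by another's, tail-reduce, and make monic.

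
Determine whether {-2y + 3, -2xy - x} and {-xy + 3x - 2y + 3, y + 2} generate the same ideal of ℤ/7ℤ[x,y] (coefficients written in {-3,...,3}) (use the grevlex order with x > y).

Yes, the ideals are equal.

For a fixed monomial order, each ideal has a unique reduced Gröbner basis; comparing bases decides equality.
Buchberger on the first generating set:
f_1 = -2y + 3, LT = y.
f_2 = -2xy - x, LT = xy.

S(f_1,f_2): lcm = xy. S = -2x.
  leading term x: no divisor's leading term divides it; move -2x to the remainder.
  remainder -2x ≠ 0; add g_3 = -2x to the basis.

The other S-polynomials (S(f_1,g_3), S(f_2,g_3)) all reduce to 0 modulo the current basis, so we have a Gröbner basis.
Inter-reduce: drop elements whose leading term is divisible by another's, tail-reduce, and make monic.
Reduced Gröbner basis: {x, y + 2}.

Buchberger on the second generating set:
h_1 = -xy + 3x - 2y + 3, LT = xy.
h_2 = y + 2, LT = y.

S(h_1,h_2): lcm = xy. S = 2x + 2y - 3.
  leading term x: no divisor's leading term divides it; move 2x to the remainder.
  leading term y: subtract (2)·h_2 from 2y - 3 → 0
  remainder 2x ≠ 0; add k_3 = 2x to the basis.

The other S-polynomials (S(h_1,k_3), S(h_2,k_3)) all reduce to 0 modulo the current basis, so we have a Gröbner basis.
Inter-reduce: drop elements whose leading term is divisible by another's, tail-reduce, and make monic.
Reduced Gröbner basis: {x, y + 2}.

Same reduced basis, so the two generating sets span the same ideal.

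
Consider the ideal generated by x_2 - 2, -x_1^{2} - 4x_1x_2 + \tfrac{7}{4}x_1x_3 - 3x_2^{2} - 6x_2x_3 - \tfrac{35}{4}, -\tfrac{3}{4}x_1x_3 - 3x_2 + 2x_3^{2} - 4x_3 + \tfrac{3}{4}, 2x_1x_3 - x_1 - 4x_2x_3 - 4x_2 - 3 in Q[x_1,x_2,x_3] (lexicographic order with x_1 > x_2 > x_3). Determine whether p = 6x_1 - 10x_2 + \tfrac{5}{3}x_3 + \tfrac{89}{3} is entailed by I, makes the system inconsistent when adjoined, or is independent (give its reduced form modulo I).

First compute the reduced Gröbner basis of I by Buchberger's algorithm.
f_1 = x_2 - 2, LT = x_2.
f_2 = -x_1^{2} - 4x_1x_2 + \tfrac{7}{4}x_1x_3 - 3x_2^{2} - 6x_2x_3 - \tfrac{35}{4}, LT = x_1^{2}.
f_3 = -\tfrac{3}{4}x_1x_3 - 3x_2 + 2x_3^{2} - 4x_3 + \tfrac{3}{4}, LT = x_1x_3.
f_4 = 2x_1x_3 - x_1 - 4x_2x_3 - 4x_2 - 3, LT = x_1x_3.

S(f_2,f_3): lcm = x_1^{2}x_3. S = 4x_1x_2x_3 - 4x_1x_2 + \tfrac{11}{12}x_1x_3^{2} - \tfrac{16}{3}x_1x_3 + x_1 + 3x_2^{2}x_3 + 6x_2x_3^{2} + \tfrac{35}{4}x_3.
  reduce S modulo (f_1, f_2, f_3, f_4):
  remainder -7x_1 + \tfrac{22}{9}x_3^{3} + \tfrac{128}{9}x_3^{2} + \tfrac{1}{9}x_3 - \tfrac{56}{3} ≠ 0; add h_5 = -7x_1 + \tfrac{22}{9}x_3^{3} + \tfrac{128}{9}x_3^{2} + \tfrac{1}{9}x_3 - \tfrac{56}{3} to the basis.

S(f_2,f_4): lcm = x_1^{2}x_3. S = \tfrac{1}{2}x_1^{2} + 6x_1x_2x_3 + 2x_1x_2 - \tfrac{7}{4}x_1x_3^{2} + \tfrac{3}{2}x_1 + 3x_2^{2}x_3 + 6x_2x_3^{2} + \tfrac{35}{4}x_3.
  reduce S modulo (f_1, f_2, f_3, f_4, h_5):
  remainder -\tfrac{29}{7}x_3^{3} + \tfrac{411}{7}x_3^{2} - \tfrac{583}{14}x_3 - \tfrac{209}{2} ≠ 0; add h_6 = -\tfrac{29}{7}x_3^{3} + \tfrac{411}{7}x_3^{2} - \tfrac{583}{14}x_3 - \tfrac{209}{2} to the basis.

S(f_3,f_4): lcm = x_1x_3. S = \tfrac{1}{2}x_1 + 2x_2x_3 + 6x_2 - \tfrac{8}{3}x_3^{2} + \tfrac{16}{3}x_3 + \tfrac{1}{2}.
  reduce S modulo (f_1, f_2, f_3, f_4, h_5, h_6):
  remainder \tfrac{215}{261}x_3^{2} + \tfrac{220}{29}x_3 + \tfrac{1765}{261} ≠ 0; add h_7 = \tfrac{215}{261}x_3^{2} + \tfrac{220}{29}x_3 + \tfrac{1765}{261} to the basis.

S(f_2,h_5): lcm = x_1^{2}. S = 4x_1x_2 + \tfrac{22}{63}x_1x_3^{3} + \tfrac{128}{63}x_1x_3^{2} - \tfrac{437}{252}x_1x_3 - \tfrac{8}{3}x_1 + 3x_2^{2} + 6x_2x_3 + \tfrac{35}{4}.
  reduce S modulo (f_1, f_2, f_3, f_4, h_5, h_6, h_7):
  remainder -\tfrac{83561920}{33669}x_3 - \tfrac{83561920}{33669} ≠ 0; add h_8 = -\tfrac{83561920}{33669}x_3 - \tfrac{83561920}{33669} to the basis.

The other S-polynomials (S(f_1,f_2), S(f_1,f_3), S(f_1,f_4), S(f_1,h_5), S(f_3,h_5), S(f_4,h_5), S(f_1,h_6), S(f_2,h_6), S(f_3,h_6), S(f_4,h_6), S(h_5,h_6), S(f_1,h_7), S(f_2,h_7), S(f_3,h_7), S(f_4,h_7), S(h_5,h_7), S(h_6,h_7), S(f_1,h_8), S(f_2,h_8), S(f_3,h_8), S(f_4,h_8), S(h_5,h_8), S(h_6,h_8), S(h_7,h_8)) all reduce to 0 modulo the current basis, so we have a Gröbner basis.
Inter-reduce: drop elements whose leading term is divisible by another's, tail-reduce, and make monic.
Reduced Gröbner basis: {x_1 + 1, x_2 - 2, x_3 + 1}.
Label its elements g_1 = x_1 + 1, g_2 = x_2 - 2, g_3 = x_3 + 1.

Reduce p = 6x_1 - 10x_2 + \tfrac{5}{3}x_3 + \tfrac{89}{3} modulo G:
  leading term x_1: subtract (6)·g_1 from 6x_1 - 10x_2 + \tfrac{5}{3}x_3 + \tfrac{89}{3} → -10x_2 + \tfrac{5}{3}x_3 + \tfrac{71}{3}
  leading term x_2: subtract (-10)·g_2 from -10x_2 + \tfrac{5}{3}x_3 + \tfrac{71}{3} → \tfrac{5}{3}x_3 + \tfrac{11}{3}
  leading term x_3: subtract (\tfrac{5}{3})·g_3 from \tfrac{5}{3}x_3 + \tfrac{11}{3} → 2
  leading term 1: no divisor's leading term divides it; move 2 to the remainder.
  normal form = 2.
The normal form is nonzero, so p ∉ I. Since p minus its normal form lies in I, I + (p) = I + (r) where r = 2; decide whether this ideal is the whole ring.
Here r = 2 is a nonzero constant, hence a unit: 1 ∈ I + (p), the Gröbner basis of I + (p) is {1}, and the enlarged system has no common solution — adjoining p is inconsistent.

Ideal membership is decidable via reduction modulo a Gröbner basis.

Adjoining 6x_1 - 10x_2 + \tfrac{5}{3}x_3 + \tfrac{89}{3} makes the ideal the whole ring: the system is inconsistent.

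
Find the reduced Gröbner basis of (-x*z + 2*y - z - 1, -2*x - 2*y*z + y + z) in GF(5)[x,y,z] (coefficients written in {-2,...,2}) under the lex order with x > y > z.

f_1 = -x*z + 2*y - z - 1, LT = x*z.
f_2 = -2*x - 2*y*z + y + z, LT = x.

S(f_1,f_2): lcm = x*z. S = -y*z**2 - 2*y*z - 2*y - 2*z**2 + z + 1.
  leading term y*z**2: no divisor's leading term divides it; move -y*z**2 to the remainder.
  leading term y*z: no divisor's leading term divides it; move -2*y*z to the remainder.
  leading term y: no divisor's leading term divides it; move -2*y to the remainder.
  leading term z**2: no divisor's leading term divides it; move -2*z**2 to the remainder.
  leading term z: no divisor's leading term divides it; move z to the remainder.
  leading term 1: no divisor's leading term divides it; move 1 to the remainder.
  remainder -y*z**2 - 2*y*z - 2*y - 2*z**2 + z + 1 ≠ 0; add g_3 = -y*z**2 - 2*y*z - 2*y - 2*z**2 + z + 1 to the basis.

S(f_1,g_3): lcm = x*y*z**2. S = -2*x*y*z - 2*x*y - 2*x*z**2 + x*z + x - 2*y**2*z + y*z**2 + y*z.
  leading term x*y*z: subtract (2*y)·f_1 from -2*x*y*z - 2*x*y - 2*x*z**2 + x*z + x - 2*y**2*z + y*z**2 + y*z → -2*x*y - 2*x*z**2 + x*z + x - 2*y**2*z + y**2 + y*z**2 - 2*y*z + 2*y
  leading term x*y: subtract (y)·f_2 from -2*x*y - 2*x*z**2 + x*z + x - 2*y**2*z + y**2 + y*z**2 - 2*y*z + 2*y → -2*x*z**2 + x*z + x + y*z**2 + 2*y*z + 2*y
  leading term x*z**2: subtract (2*z)·f_1 from -2*x*z**2 + x*z + x + y*z**2 + 2*y*z + 2*y → x*z + x + y*z**2 - 2*y*z + 2*y + 2*z**2 + 2*z
  leading term x*z: subtract (-1)·f_1 from x*z + x + y*z**2 - 2*y*z + 2*y + 2*z**2 + 2*z → x + y*z**2 - 2*y*z - y + 2*z**2 + z - 1
  leading term x: subtract (2)·f_2 from x + y*z**2 - 2*y*z - y + 2*z**2 + z - 1 → y*z**2 + 2*y*z + 2*y + 2*z**2 - z - 1
  leading term y*z**2: subtract (-1)·g_3 from y*z**2 + 2*y*z + 2*y + 2*z**2 - z - 1 → 0
  remainder 0.

S(f_2,g_3): leading monomials are coprime, so the S-polynomial reduces to 0 (Buchberger's first criterion).
Every S-polynomial of the final basis reduces to 0, so we have a Gröbner basis.
Inter-reduce: drop elements whose leading term is divisible by another's, tail-reduce, and make monic.

G = {x + y*z + 2*y + 2*z, y*z**2 + 2*y*z + 2*y + 2*z**2 - z - 1}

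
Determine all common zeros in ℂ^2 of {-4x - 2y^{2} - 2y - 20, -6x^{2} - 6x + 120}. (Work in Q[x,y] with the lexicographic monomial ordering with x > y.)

{(-5, -1), (-5, 0), (4, -1/2 - sqrt(71)*I/2), (4, -1/2 + sqrt(71)*I/2)}

Compute a lex Gröbner basis by Buchberger's algorithm.
f_1 = -4x - 2y^{2} - 2y - 20, LT = x.
f_2 = -6x^{2} - 6x + 120, LT = x^{2}.

S(f_1,f_2): lcm = x^{2}. S = \tfrac{1}{2}xy^{2} + \tfrac{1}{2}xy + 4x + 20.
  leading term xy^{2}: subtract (-\tfrac{1}{8}y^{2})·f_1 from \tfrac{1}{2}xy^{2} + \tfrac{1}{2}xy + 4x + 20 → \tfrac{1}{2}xy + 4x - \tfrac{1}{4}y^{4} - \tfrac{1}{4}y^{3} - \tfrac{5}{2}y^{2} + 20
  leading term xy: subtract (-\tfrac{1}{8}y)·f_1 from \tfrac{1}{2}xy + 4x - \tfrac{1}{4}y^{4} - \tfrac{1}{4}y^{3} - \tfrac{5}{2}y^{2} + 20 → 4x - \tfrac{1}{4}y^{4} - \tfrac{1}{2}y^{3} - \tfrac{11}{4}y^{2} - \tfrac{5}{2}y + 20
  leading term x: subtract (-1)·f_1 from 4x - \tfrac{1}{4}y^{4} - \tfrac{1}{2}y^{3} - \tfrac{11}{4}y^{2} - \tfrac{5}{2}y + 20 → -\tfrac{1}{4}y^{4} - \tfrac{1}{2}y^{3} - \tfrac{19}{4}y^{2} - \tfrac{9}{2}y
  leading term y^{4}: no divisor's leading term divides it; move -\tfrac{1}{4}y^{4} to the remainder.
  leading term y^{3}: no divisor's leading term divides it; move -\tfrac{1}{2}y^{3} to the remainder.
  leading term y^{2}: no divisor's leading term divides it; move -\tfrac{19}{4}y^{2} to the remainder.
  leading term y: no divisor's leading term divides it; move -\tfrac{9}{2}y to the remainder.
  remainder -\tfrac{1}{4}y^{4} - \tfrac{1}{2}y^{3} - \tfrac{19}{4}y^{2} - \tfrac{9}{2}y ≠ 0; add h_3 = -\tfrac{1}{4}y^{4} - \tfrac{1}{2}y^{3} - \tfrac{19}{4}y^{2} - \tfrac{9}{2}y to the basis.

The other S-polynomials (S(f_1,h_3), S(f_2,h_3)) all reduce to 0 modulo the current basis, so we have a Gröbner basis.
Inter-reduce: drop elements whose leading term is divisible by another's, tail-reduce, and make monic.
Reduced Gröbner basis: {x + \tfrac{1}{2}y^{2} + \tfrac{1}{2}y + 5, y^{4} + 2y^{3} + 19y^{2} + 18y}.

Elimination: the polynomial y^{4} + 2y^{3} + 19y^{2} + 18y lies in the elimination ideal for y, so y ∈ {-1, 0, -1/2 - sqrt(71)*I/2, -1/2 + sqrt(71)*I/2}. For each such y, the remaining basis elements (now univariate) give the rest of the solution.
  y = -1: the earlier basis element becomes x + 5 = 0, giving x = -5 — point (-5, -1).
  y = 0: the earlier basis element becomes x + 5 = 0, giving x = -5 — point (-5, 0).
  y = -1/2 - sqrt(71)*I/2: the earlier basis element becomes x - 4 = 0, giving x = 4 — point (4, -1/2 - sqrt(71)*I/2).
  y = -1/2 + sqrt(71)*I/2: the earlier basis element becomes x - 4 = 0, giving x = 4 — point (4, -1/2 + sqrt(71)*I/2).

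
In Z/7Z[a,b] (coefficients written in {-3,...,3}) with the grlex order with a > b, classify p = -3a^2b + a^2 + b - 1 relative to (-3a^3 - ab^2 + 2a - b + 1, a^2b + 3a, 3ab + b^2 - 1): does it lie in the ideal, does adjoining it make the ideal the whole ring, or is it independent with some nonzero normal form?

-3a^2b + a^2 + b - 1 lies in I (it reduces to 0).

First compute the reduced Gröbner basis of I by Buchberger's algorithm.
f_1 = -3a^3 - ab^2 + 2a - b + 1, LT = a^3.
f_2 = a^2b + 3a, LT = a^2b.
f_3 = 3ab + b^2 - 1, LT = ab.

S(f_1,f_2): lcm = a^3b. S = -2ab^3 - 3a^2 - 3ab - 2b^2 + 2b.
  leading term ab^3: subtract (-3b^2)·f_3 from -2ab^3 - 3a^2 - 3ab - 2b^2 + 2b → 3b^4 - 3a^2 - 3ab + 2b^2 + 2b
  leading term b^4: no divisor's leading term divides it; move 3b^4 to the remainder.
  leading term a^2: no divisor's leading term divides it; move -3a^2 to the remainder.
  leading term ab: subtract (-1)·f_3 from -3ab + 2b^2 + 2b → 3b^2 + 2b - 1
  leading term b^2: no divisor's leading term divides it; move 3b^2 to the remainder.
  leading term b: no divisor's leading term divides it; move 2b to the remainder.
  leading term 1: no divisor's leading term divides it; move -1 to the remainder.
  remainder 3b^4 - 3a^2 + 3b^2 + 2b - 1 ≠ 0; add h_4 = 3b^4 - 3a^2 + 3b^2 + 2b - 1 to the basis.

S(f_1,f_3): lcm = a^3b. S = 2a^2b^2 - 2ab^3 - 2a^2 - 3ab - 2b^2 + 2b.
  leading term a^2b^2: subtract (2b)·f_2 from 2a^2b^2 - 2ab^3 - 2a^2 - 3ab - 2b^2 + 2b → -2ab^3 - 2a^2 - 2ab - 2b^2 + 2b
  leading term ab^3: subtract (-3b^2)·f_3 from -2ab^3 - 2a^2 - 2ab - 2b^2 + 2b → 3b^4 - 2a^2 - 2ab + 2b^2 + 2b
  leading term b^4: subtract (1)·h_4 from 3b^4 - 2a^2 - 2ab + 2b^2 + 2b → a^2 - 2ab - b^2 + 1
  leading term a^2: no divisor's leading term divides it; move a^2 to the remainder.
  leading term ab: subtract (-3)·f_3 from -2ab - b^2 + 1 → 2b^2 - 2
  leading term b^2: no divisor's leading term divides it; move 2b^2 to the remainder.
  leading term 1: no divisor's leading term divides it; move -2 to the remainder.
  remainder a^2 + 2b^2 - 2 ≠ 0; add h_5 = a^2 + 2b^2 - 2 to the basis.

S(f_2,f_3): lcm = a^2b. S = 2ab^2 + a.
  leading term ab^2: subtract (3b)·f_3 from 2ab^2 + a → -3b^3 + a + 3b
  leading term b^3: no divisor's leading term divides it; move -3b^3 to the remainder.
  leading term a: no divisor's leading term divides it; move a to the remainder.
  leading term b: no divisor's leading term divides it; move 3b to the remainder.
  remainder -3b^3 + a + 3b ≠ 0; add h_6 = -3b^3 + a + 3b to the basis.

S(f_2,h_4): lcm = a^2b^4. S = a^4 - a^2b^2 + 3ab^3 - 3a^2b - 2a^2.
  leading term a^4: subtract (2a)·f_1 from a^4 - a^2b^2 + 3ab^3 - 3a^2b - 2a^2 → a^2b^2 + 3ab^3 - 3a^2b + a^2 + 2ab - 2a
  leading term a^2b^2: subtract (b)·f_2 from a^2b^2 + 3ab^3 - 3a^2b + a^2 + 2ab - 2a → 3ab^3 - 3a^2b + a^2 - ab - 2a
  leading term ab^3: subtract (b^2)·f_3 from 3ab^3 - 3a^2b + a^2 - ab - 2a → -b^4 - 3a^2b + a^2 - ab + b^2 - 2a
  leading term b^4: subtract (2)·h_4 from -b^4 - 3a^2b + a^2 - ab + b^2 - 2a → -3a^2b - ab + 2b^2 - 2a + 3b + 2
  leading term a^2b: subtract (-3)·f_2 from -3a^2b - ab + 2b^2 - 2a + 3b + 2 → -ab + 2b^2 + 3b + 2
  leading term ab: subtract (2)·f_3 from -ab + 2b^2 + 3b + 2 → 3b - 3
  leading term b: no divisor's leading term divides it; move 3b to the remainder.
  leading term 1: no divisor's leading term divides it; move -3 to the remainder.
  remainder 3b - 3 ≠ 0; add h_7 = 3b - 3 to the basis.

S(f_3,h_4): lcm = ab^4. S = -2b^5 + a^3 - ab^2 + 2b^3 - 3ab - 2a.
  leading term b^5: subtract (-3b)·h_4 from -2b^5 + a^3 - ab^2 + 2b^3 - 3ab - 2a → a^3 - 2a^2b - ab^2 - 3b^3 - 3ab - b^2 - 2a - 3b
  leading term a^3: subtract (2)·f_1 from a^3 - 2a^2b - ab^2 - 3b^3 - 3ab - b^2 - 2a - 3b → -2a^2b + ab^2 - 3b^3 - 3ab - b^2 + a - b - 2
  leading term a^2b: subtract (-2)·f_2 from -2a^2b + ab^2 - 3b^3 - 3ab - b^2 + a - b - 2 → ab^2 - 3b^3 - 3ab - b^2 - b - 2
  leading term ab^2: subtract (-2b)·f_3 from ab^2 - 3b^3 - 3ab - b^2 - b - 2 → -b^3 - 3ab - b^2 - 3b - 2
  leading term b^3: subtract (-2)·h_6 from -b^3 - 3ab - b^2 - 3b - 2 → -3ab - b^2 + 2a + 3b - 2
  leading term ab: subtract (-1)·f_3 from -3ab - b^2 + 2a + 3b - 2 → 2a + 3b - 3
  leading term a: no divisor's leading term divides it; move 2a to the remainder.
  leading term b: subtract (1)·h_7 from 3b - 3 → 0
  remainder 2a ≠ 0; add h_8 = 2a to the basis.

The other S-polynomials (S(f_1,h_4), S(f_1,h_5), S(f_2,h_5), S(f_3,h_5), S(h_4,h_5), S(f_1,h_6), S(f_2,h_6), S(f_3,h_6), S(h_4,h_6), S(h_5,h_6), S(f_1,h_7), S(f_2,h_7), S(f_3,h_7), S(h_4,h_7), S(h_5,h_7), S(h_6,h_7), S(f_1,h_8), S(f_2,h_8), S(f_3,h_8), S(h_4,h_8), S(h_5,h_8), S(h_6,h_8), S(h_7,h_8)) all reduce to 0 modulo the current basis, so we have a Gröbner basis.
Inter-reduce: drop elements whose leading term is divisible by another's, tail-reduce, and make monic.
Reduced Gröbner basis: {a, b - 1}.
Label its elements g_1 = a, g_2 = b - 1.

Reduce p = -3a^2b + a^2 + b - 1 modulo G:
  leading term a^2b: subtract (-3ab)·g_1 from -3a^2b + a^2 + b - 1 → a^2 + b - 1
  leading term a^2: subtract (a)·g_1 from a^2 + b - 1 → b - 1
  leading term b: subtract (1)·g_2 from b - 1 → 0
  normal form = 0.
Since the normal form is 0, p ∈ I.

Ideal membership is decidable via reduction modulo a Gröbner basis.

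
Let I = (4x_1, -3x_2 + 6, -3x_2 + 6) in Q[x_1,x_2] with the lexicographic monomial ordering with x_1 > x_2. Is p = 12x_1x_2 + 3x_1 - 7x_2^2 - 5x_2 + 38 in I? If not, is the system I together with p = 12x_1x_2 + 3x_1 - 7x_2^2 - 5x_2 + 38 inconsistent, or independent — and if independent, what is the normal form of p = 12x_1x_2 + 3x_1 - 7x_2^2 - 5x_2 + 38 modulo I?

12x_1x_2 + 3x_1 - 7x_2^2 - 5x_2 + 38 lies in I (it reduces to 0).

First compute the reduced Gröbner basis of I by Buchberger's algorithm.
f_1 = 4x_1, LT = x_1.
f_2 = -3x_2 + 6, LT = x_2.
f_3 = -3x_2 + 6, LT = x_2.

The S-polynomials (S(f_1,f_2), S(f_1,f_3), S(f_2,f_3)) all reduce to 0 modulo the current basis, so we have a Gröbner basis.
Inter-reduce: drop elements whose leading term is divisible by another's, tail-reduce, and make monic.
Reduced Gröbner basis: {x_1, x_2 - 2}.
Label its elements g_1 = x_1, g_2 = x_2 - 2.

Reduce p = 12x_1x_2 + 3x_1 - 7x_2^2 - 5x_2 + 38 modulo G:
  leading term x_1x_2: subtract (12x_2)·g_1 from 12x_1x_2 + 3x_1 - 7x_2^2 - 5x_2 + 38 → 3x_1 - 7x_2^2 - 5x_2 + 38
  leading term x_1: subtract (3)·g_1 from 3x_1 - 7x_2^2 - 5x_2 + 38 → -7x_2^2 - 5x_2 + 38
  leading term x_2^2: subtract (-7x_2)·g_2 from -7x_2^2 - 5x_2 + 38 → -19x_2 + 38
  leading term x_2: subtract (-19)·g_2 from -19x_2 + 38 → 0
  normal form = 0.
Since the normal form is 0, p ∈ I.

Ideal membership is decidable via reduction modulo a Gröbner basis.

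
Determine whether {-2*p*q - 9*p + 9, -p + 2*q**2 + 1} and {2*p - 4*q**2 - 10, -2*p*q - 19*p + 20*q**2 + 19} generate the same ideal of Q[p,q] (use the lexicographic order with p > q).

Two ideals are equal iff their reduced Gröbner bases coincide (the reduced basis is unique for a fixed ordering).
Buchberger on the first generating set:
f_1 = -2*p*q - 9*p + 9, LT = p*q.
f_2 = -p + 2*q**2 + 1, LT = p.

S(f_1,f_2): lcm = p*q. S = 9/2*p + 2*q**3 + q - 9/2.
  leading term p: subtract (-9/2)·f_2 from 9/2*p + 2*q**3 + q - 9/2 → 2*q**3 + 9*q**2 + q
  leading term q**3: no divisor's leading term divides it; move 2*q**3 to the remainder.
  leading term q**2: no divisor's leading term divides it; move 9*q**2 to the remainder.
  leading term q: no divisor's leading term divides it; move q to the remainder.
  remainder 2*q**3 + 9*q**2 + q ≠ 0; add g_3 = 2*q**3 + 9*q**2 + q to the basis.

S(f_1,g_3): lcm = p*q**3. S = -1/2*p*q - 9/2*q**2.
  leading term p*q: subtract (1/4)·f_1 from -1/2*p*q - 9/2*q**2 → 9/4*p - 9/2*q**2 - 9/4
  leading term p: subtract (-9/4)·f_2 from 9/4*p - 9/2*q**2 - 9/4 → 0
  remainder 0.

S(f_2,g_3): leading monomials are coprime, so the S-polynomial reduces to 0 (Buchberger's first criterion).
Every S-polynomial of the final basis reduces to 0, so we have a Gröbner basis.
Inter-reduce: drop elements whose leading term is divisible by another's, tail-reduce, and make monic.
Reduced Gröbner basis: {p - 2*q**2 - 1, q**3 + 9/2*q**2 + 1/2*q}.

Buchberger on the second generating set:
h_1 = 2*p - 4*q**2 - 10, LT = p.
h_2 = -2*p*q - 19*p + 20*q**2 + 19, LT = p*q.

S(h_1,h_2): lcm = p*q. S = -19/2*p - 2*q**3 + 10*q**2 - 5*q + 19/2.
  leading term p: subtract (-19/4)·h_1 from -19/2*p - 2*q**3 + 10*q**2 - 5*q + 19/2 → -2*q**3 - 9*q**2 - 5*q - 38
  leading term q**3: no divisor's leading term divides it; move -2*q**3 to the remainder.
  leading term q**2: no divisor's leading term divides it; move -9*q**2 to the remainder.
  leading term q: no divisor's leading term divides it; move -5*q to the remainder.
  leading term 1: no divisor's leading term divides it; move -38 to the remainder.
  remainder -2*q**3 - 9*q**2 - 5*q - 38 ≠ 0; add k_3 = -2*q**3 - 9*q**2 - 5*q - 38 to the basis.

S(h_1,k_3): leading monomials are coprime, so the S-polynomial reduces to 0 (Buchberger's first criterion).
S(h_2,k_3): lcm = p*q**3. S = 5*p*q**2 - 5/2*p*q - 19*p - 10*q**4 - 19/2*q**2.
  leading term p*q**2: subtract (5/2*q**2)·h_1 from 5*p*q**2 - 5/2*p*q - 19*p - 10*q**4 - 19/2*q**2 → -5/2*p*q - 19*p + 31/2*q**2
  leading term p*q: subtract (-5/4*q)·h_1 from -5/2*p*q - 19*p + 31/2*q**2 → -19*p - 5*q**3 + 31/2*q**2 - 25/2*q
  leading term p: subtract (-19/2)·h_1 from -19*p - 5*q**3 + 31/2*q**2 - 25/2*q → -5*q**3 - 45/2*q**2 - 25/2*q - 95
  leading term q**3: subtract (5/2)·k_3 from -5*q**3 - 45/2*q**2 - 25/2*q - 95 → 0
  remainder 0.

Every S-polynomial of the final basis reduces to 0, so we have a Gröbner basis.
Inter-reduce: drop elements whose leading term is divisible by another's, tail-reduce, and make monic.
Reduced Gröbner basis: {p - 2*q**2 - 5, q**3 + 9/2*q**2 + 5/2*q + 19}.

These differ, so the ideals are not equal.

No, the ideals differ.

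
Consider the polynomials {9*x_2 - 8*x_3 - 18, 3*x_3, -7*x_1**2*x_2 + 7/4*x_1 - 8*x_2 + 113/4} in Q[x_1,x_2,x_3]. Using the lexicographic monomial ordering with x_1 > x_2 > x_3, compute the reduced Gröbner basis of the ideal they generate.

f_1 = 9*x_2 - 8*x_3 - 18, LT = x_2.
f_2 = 3*x_3, LT = x_3.
f_3 = -7*x_1**2*x_2 + 7/4*x_1 - 8*x_2 + 113/4, LT = x_1**2*x_2.

S(f_1,f_2): leading monomials are coprime, so the S-polynomial reduces to 0 (Buchberger's first criterion).
S(f_1,f_3): lcm = x_1**2*x_2. S = -8/9*x_1**2*x_3 - 2*x_1**2 + 1/4*x_1 - 8/7*x_2 + 113/28.
  leading term x_1**2*x_3: subtract (-8/27*x_1**2)·f_2 from -8/9*x_1**2*x_3 - 2*x_1**2 + 1/4*x_1 - 8/7*x_2 + 113/28 → -2*x_1**2 + 1/4*x_1 - 8/7*x_2 + 113/28
  leading term x_1**2: no divisor's leading term divides it; move -2*x_1**2 to the remainder.
  leading term x_1: no divisor's leading term divides it; move 1/4*x_1 to the remainder.
  leading term x_2: subtract (-8/63)·f_1 from -8/7*x_2 + 113/28 → -64/63*x_3 + 7/4
  leading term x_3: subtract (-64/189)·f_2 from -64/63*x_3 + 7/4 → 7/4
  leading term 1: no divisor's leading term divides it; move 7/4 to the remainder.
  remainder -2*x_1**2 + 1/4*x_1 + 7/4 ≠ 0; add g_4 = -2*x_1**2 + 1/4*x_1 + 7/4 to the basis.

S(f_2,f_3): leading monomials are coprime, so the S-polynomial reduces to 0 (Buchberger's first criterion).
S(f_1,g_4): leading monomials are coprime, so the S-polynomial reduces to 0 (Buchberger's first criterion).
S(f_2,g_4): leading monomials are coprime, so the S-polynomial reduces to 0 (Buchberger's first criterion).
S(f_3,g_4): lcm = x_1**2*x_2. S = 1/8*x_1*x_2 - 1/4*x_1 + 113/56*x_2 - 113/28.
  leading term x_1*x_2: subtract (1/72*x_1)·f_1 from 1/8*x_1*x_2 - 1/4*x_1 + 113/56*x_2 - 113/28 → 1/9*x_1*x_3 + 113/56*x_2 - 113/28
  leading term x_1*x_3: subtract (1/27*x_1)·f_2 from 1/9*x_1*x_3 + 113/56*x_2 - 113/28 → 113/56*x_2 - 113/28
  leading term x_2: subtract (113/504)·f_1 from 113/56*x_2 - 113/28 → 113/63*x_3
  leading term x_3: subtract (113/189)·f_2 from 113/63*x_3 → 0
  remainder 0.

Every S-polynomial of the final basis reduces to 0, so we have a Gröbner basis.
Inter-reduce: drop elements whose leading term is divisible by another's, tail-reduce, and make monic.

G = {x_1**2 - 1/8*x_1 - 7/8, x_2 - 2, x_3}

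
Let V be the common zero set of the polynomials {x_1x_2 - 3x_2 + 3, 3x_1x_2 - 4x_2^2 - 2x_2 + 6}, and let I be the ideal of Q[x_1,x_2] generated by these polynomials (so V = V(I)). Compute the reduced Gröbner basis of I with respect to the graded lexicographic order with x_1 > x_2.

f_1 = x_1x_2 - 3x_2 + 3, LT = x_1x_2.
f_2 = 3x_1x_2 - 4x_2^2 - 2x_2 + 6, LT = x_1x_2.

S(f_1,f_2): lcm = x_1x_2. S = 4/3x_2^2 - 7/3x_2 + 1.
  reduce S modulo (f_1, f_2):
  remainder 4/3x_2^2 - 7/3x_2 + 1 ≠ 0; add g_3 = 4/3x_2^2 - 7/3x_2 + 1 to the basis.

S(f_1,g_3): lcm = x_1x_2^2. S = 7/4x_1x_2 - 3x_2^2 - 3/4x_1 + 3x_2.
  reduce S modulo (f_1, f_2, g_3):
  remainder -3/4x_1 + 3x_2 - 3 ≠ 0; add g_4 = -3/4x_1 + 3x_2 - 3 to the basis.

The other S-polynomials (S(f_2,g_3), S(f_1,g_4), S(f_2,g_4), S(g_3,g_4)) all reduce to 0 modulo the current basis, so we have a Gröbner basis.
Inter-reduce: drop elements whose leading term is divisible by another's, tail-reduce, and make monic.

G = {x_2^2 - 7/4x_2 + 3/4, x_1 - 4x_2 + 4}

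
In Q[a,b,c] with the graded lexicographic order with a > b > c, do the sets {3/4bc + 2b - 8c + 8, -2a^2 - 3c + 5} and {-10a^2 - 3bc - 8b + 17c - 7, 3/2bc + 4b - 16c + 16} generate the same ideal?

Yes, the ideals are equal.

Since reduced Gröbner bases are canonical representatives of ideals under a given ordering, it suffices to compute and compare them.
Buchberger on the first generating set:
f_1 = 3/4bc + 2b - 8c + 8, LT = bc.
f_2 = -2a^2 - 3c + 5, LT = a^2.

The S-polynomials (S(f_1,f_2)) all reduce to 0 modulo the current basis, so we have a Gröbner basis.
Inter-reduce: drop elements whose leading term is divisible by another's, tail-reduce, and make monic.
Reduced Gröbner basis: {a^2 + 3/2c - 5/2, bc + 8/3b - 32/3c + 32/3}.

Buchberger on the second generating set:
h_1 = -10a^2 - 3bc - 8b + 17c - 7, LT = a^2.
h_2 = 3/2bc + 4b - 16c + 16, LT = bc.

The S-polynomials (S(h_1,h_2)) all reduce to 0 modulo the current basis, so we have a Gröbner basis.
Inter-reduce: drop elements whose leading term is divisible by another's, tail-reduce, and make monic.
Reduced Gröbner basis: {a^2 + 3/2c - 5/2, bc + 8/3b - 32/3c + 32/3}.

The two bases agree; hence the ideals are identical.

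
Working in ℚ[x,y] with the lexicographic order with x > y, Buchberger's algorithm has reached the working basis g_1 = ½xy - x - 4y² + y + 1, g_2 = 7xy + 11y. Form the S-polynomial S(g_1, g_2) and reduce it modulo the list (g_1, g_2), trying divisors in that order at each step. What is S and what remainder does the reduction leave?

S(g_1, g_2) = -2x - 8y² + 3/7y + 2; remainder on division = -2x - 8y² + 3/7y + 2.

lcm(LM(g_1), LM(g_2)) = xy.
S = (lcm/LT(g_1))·g_1 − (lcm/LT(g_2))·g_2 = -2x - 8y² + 3/7y + 2.
Reduce S modulo (g_1, g_2) in that order:
  leading term x: no divisor's leading term divides it; move -2x to the remainder.
  leading term y²: no divisor's leading term divides it; move -8y² to the remainder.
  leading term y: no divisor's leading term divides it; move 3/7y to the remainder.
  leading term 1: no divisor's leading term divides it; move 2 to the remainder.
The remainder -2x - 8y² + 3/7y + 2 is nonzero, so it would be added as the next basis element.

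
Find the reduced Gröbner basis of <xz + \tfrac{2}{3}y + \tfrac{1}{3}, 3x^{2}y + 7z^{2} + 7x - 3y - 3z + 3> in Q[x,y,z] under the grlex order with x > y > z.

G = {z^{4} + \tfrac{4}{21}y^{3} - \tfrac{3}{7}yz^{2} - \tfrac{3}{7}z^{3} + \tfrac{4}{21}y^{2} - \tfrac{2}{3}yz + \tfrac{3}{7}z^{2} + \tfrac{1}{21}y - \tfrac{1}{3}z, x^{2}y + \tfrac{7}{3}z^{2} + \tfrac{7}{3}x - y - z + 1, xy^{2} - \tfrac{7}{2}z^{3} + \tfrac{1}{2}xy + \tfrac{3}{2}yz + \tfrac{3}{2}z^{2} + \tfrac{7}{3}y - \tfrac{3}{2}z + \tfrac{7}{6}, xz + \tfrac{2}{3}y + \tfrac{1}{3}}

f_1 = xz + \tfrac{2}{3}y + \tfrac{1}{3}, LT = xz.
f_2 = 3x^{2}y + 7z^{2} + 7x - 3y - 3z + 3, LT = x^{2}y.

S(f_1,f_2): lcm = x^{2}yz. S = \tfrac{2}{3}xy^{2} - \tfrac{7}{3}z^{3} + \tfrac{1}{3}xy - \tfrac{7}{3}xz + yz + z^{2} - z.
  leading term xy^{2}: no divisor's leading term divides it; move \tfrac{2}{3}xy^{2} to the remainder.
  leading term z^{3}: no divisor's leading term divides it; move -\tfrac{7}{3}z^{3} to the remainder.
  leading term xy: no divisor's leading term divides it; move \tfrac{1}{3}xy to the remainder.
  leading term xz: subtract (-\tfrac{7}{3})·f_1 from -\tfrac{7}{3}xz + yz + z^{2} - z → yz + z^{2} + \tfrac{14}{9}y - z + \tfrac{7}{9}
  leading term yz: no divisor's leading term divides it; move yz to the remainder.
  leading term z^{2}: no divisor's leading term divides it; move z^{2} to the remainder.
  leading term y: no divisor's leading term divides it; move \tfrac{14}{9}y to the remainder.
  leading term z: no divisor's leading term divides it; move -z to the remainder.
  leading term 1: no divisor's leading term divides it; move \tfrac{7}{9} to the remainder.
  remainder \tfrac{2}{3}xy^{2} - \tfrac{7}{3}z^{3} + \tfrac{1}{3}xy + yz + z^{2} + \tfrac{14}{9}y - z + \tfrac{7}{9} ≠ 0; add g_3 = \tfrac{2}{3}xy^{2} - \tfrac{7}{3}z^{3} + \tfrac{1}{3}xy + yz + z^{2} + \tfrac{14}{9}y - z + \tfrac{7}{9} to the basis.

S(f_1,g_3): lcm = xy^{2}z. S = \tfrac{7}{2}z^{4} - \tfrac{1}{2}xyz + \tfrac{2}{3}y^{3} - \tfrac{3}{2}yz^{2} - \tfrac{3}{2}z^{3} + \tfrac{1}{3}y^{2} - \tfrac{7}{3}yz + \tfrac{3}{2}z^{2} - \tfrac{7}{6}z.
  leading term z^{4}: no divisor's leading term divides it; move \tfrac{7}{2}z^{4} to the remainder.
  leading term xyz: subtract (-\tfrac{1}{2}y)·f_1 from -\tfrac{1}{2}xyz + \tfrac{2}{3}y^{3} - \tfrac{3}{2}yz^{2} - \tfrac{3}{2}z^{3} + \tfrac{1}{3}y^{2} - \tfrac{7}{3}yz + \tfrac{3}{2}z^{2} - \tfrac{7}{6}z → \tfrac{2}{3}y^{3} - \tfrac{3}{2}yz^{2} - \tfrac{3}{2}z^{3} + \tfrac{2}{3}y^{2} - \tfrac{7}{3}yz + \tfrac{3}{2}z^{2} + \tfrac{1}{6}y - \tfrac{7}{6}z
  leading term y^{3}: no divisor's leading term divides it; move \tfrac{2}{3}y^{3} to the remainder.
  leading term yz^{2}: no divisor's leading term divides it; move -\tfrac{3}{2}yz^{2} to the remainder.
  leading term z^{3}: no divisor's leading term divides it; move -\tfrac{3}{2}z^{3} to the remainder.
  leading term y^{2}: no divisor's leading term divides it; move \tfrac{2}{3}y^{2} to the remainder.
  leading term yz: no divisor's leading term divides it; move -\tfrac{7}{3}yz to the remainder.
  leading term z^{2}: no divisor's leading term divides it; move \tfrac{3}{2}z^{2} to the remainder.
  leading term y: no divisor's leading term divides it; move \tfrac{1}{6}y to the remainder.
  leading term z: no divisor's leading term divides it; move -\tfrac{7}{6}z to the remainder.
  remainder \tfrac{7}{2}z^{4} + \tfrac{2}{3}y^{3} - \tfrac{3}{2}yz^{2} - \tfrac{3}{2}z^{3} + \tfrac{2}{3}y^{2} - \tfrac{7}{3}yz + \tfrac{3}{2}z^{2} + \tfrac{1}{6}y - \tfrac{7}{6}z ≠ 0; add g_4 = \tfrac{7}{2}z^{4} + \tfrac{2}{3}y^{3} - \tfrac{3}{2}yz^{2} - \tfrac{3}{2}z^{3} + \tfrac{2}{3}y^{2} - \tfrac{7}{3}yz + \tfrac{3}{2}z^{2} + \tfrac{1}{6}y - \tfrac{7}{6}z to the basis.

The other S-polynomials (S(f_2,g_3), S(f_1,g_4), S(f_2,g_4), S(g_3,g_4)) all reduce to 0 modulo the current basis, so we have a Gröbner basis.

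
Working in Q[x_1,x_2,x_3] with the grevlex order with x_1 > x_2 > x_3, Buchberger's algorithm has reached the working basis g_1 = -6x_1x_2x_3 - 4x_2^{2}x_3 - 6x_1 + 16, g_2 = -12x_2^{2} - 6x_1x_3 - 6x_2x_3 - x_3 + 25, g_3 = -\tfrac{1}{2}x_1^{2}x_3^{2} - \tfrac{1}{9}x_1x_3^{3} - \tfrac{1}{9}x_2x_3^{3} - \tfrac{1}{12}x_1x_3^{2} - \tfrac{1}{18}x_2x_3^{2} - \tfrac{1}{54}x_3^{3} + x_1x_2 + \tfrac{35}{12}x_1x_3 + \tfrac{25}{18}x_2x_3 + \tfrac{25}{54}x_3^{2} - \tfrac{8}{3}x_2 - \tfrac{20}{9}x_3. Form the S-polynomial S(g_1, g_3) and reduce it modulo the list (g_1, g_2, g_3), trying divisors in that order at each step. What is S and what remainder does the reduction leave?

lcm(LM(g_1), LM(g_3)) = x_1^{2}x_2x_3^{2}.
S = (lcm/LT(g_1))·g_1 − (lcm/LT(g_3))·g_3 = \tfrac{2}{3}x_1x_2^{2}x_3^{2} - \tfrac{2}{9}x_1x_2x_3^{3} - \tfrac{2}{9}x_2^{2}x_3^{3} - \tfrac{1}{6}x_1x_2x_3^{2} - \tfrac{1}{9}x_2^{2}x_3^{2} - \tfrac{1}{27}x_2x_3^{3} + 2x_1x_2^{2} + x_1^{2}x_3 + \tfrac{35}{6}x_1x_2x_3 + \tfrac{25}{9}x_2^{2}x_3 + \tfrac{25}{27}x_2x_3^{2} - \tfrac{16}{3}x_2^{2} - \tfrac{8}{3}x_1x_3 - \tfrac{40}{9}x_2x_3.
Reduce S modulo (g_1, g_2, g_3) in that order:
  leading term x_1x_2^{2}x_3^{2}: subtract (-\tfrac{1}{9}x_2x_3)·g_1 from \tfrac{2}{3}x_1x_2^{2}x_3^{2} - \tfrac{2}{9}x_1x_2x_3^{3} - \tfrac{2}{9}x_2^{2}x_3^{3} - \tfrac{1}{6}x_1x_2x_3^{2} - \tfrac{1}{9}x_2^{2}x_3^{2} - \tfrac{1}{27}x_2x_3^{3} + 2x_1x_2^{2} + x_1^{2}x_3 + \tfrac{35}{6}x_1x_2x_3 + \tfrac{25}{9}x_2^{2}x_3 + \tfrac{25}{27}x_2x_3^{2} - \tfrac{16}{3}x_2^{2} - \tfrac{8}{3}x_1x_3 - \tfrac{40}{9}x_2x_3 → -\tfrac{4}{9}x_2^{3}x_3^{2} - \tfrac{2}{9}x_1x_2x_3^{3} - \tfrac{2}{9}x_2^{2}x_3^{3} - \tfrac{1}{6}x_1x_2x_3^{2} - \tfrac{1}{9}x_2^{2}x_3^{2} - \tfrac{1}{27}x_2x_3^{3} + 2x_1x_2^{2} + x_1^{2}x_3 + \tfrac{31}{6}x_1x_2x_3 + \tfrac{25}{9}x_2^{2}x_3 + \tfrac{25}{27}x_2x_3^{2} - \tfrac{16}{3}x_2^{2} - \tfrac{8}{3}x_1x_3 - \tfrac{8}{3}x_2x_3
  leading term x_2^{3}x_3^{2}: subtract (\tfrac{1}{27}x_2x_3^{2})·g_2 from -\tfrac{4}{9}x_2^{3}x_3^{2} - \tfrac{2}{9}x_1x_2x_3^{3} - \tfrac{2}{9}x_2^{2}x_3^{3} - \tfrac{1}{6}x_1x_2x_3^{2} - \tfrac{1}{9}x_2^{2}x_3^{2} - \tfrac{1}{27}x_2x_3^{3} + 2x_1x_2^{2} + x_1^{2}x_3 + \tfrac{31}{6}x_1x_2x_3 + \tfrac{25}{9}x_2^{2}x_3 + \tfrac{25}{27}x_2x_3^{2} - \tfrac{16}{3}x_2^{2} - \tfrac{8}{3}x_1x_3 - \tfrac{8}{3}x_2x_3 → -\tfrac{1}{6}x_1x_2x_3^{2} - \tfrac{1}{9}x_2^{2}x_3^{2} + 2x_1x_2^{2} + x_1^{2}x_3 + \tfrac{31}{6}x_1x_2x_3 + \tfrac{25}{9}x_2^{2}x_3 - \tfrac{16}{3}x_2^{2} - \tfrac{8}{3}x_1x_3 - \tfrac{8}{3}x_2x_3
  leading term x_1x_2x_3^{2}: subtract (\tfrac{1}{36}x_3)·g_1 from -\tfrac{1}{6}x_1x_2x_3^{2} - \tfrac{1}{9}x_2^{2}x_3^{2} + 2x_1x_2^{2} + x_1^{2}x_3 + \tfrac{31}{6}x_1x_2x_3 + \tfrac{25}{9}x_2^{2}x_3 - \tfrac{16}{3}x_2^{2} - \tfrac{8}{3}x_1x_3 - \tfrac{8}{3}x_2x_3 → 2x_1x_2^{2} + x_1^{2}x_3 + \tfrac{31}{6}x_1x_2x_3 + \tfrac{25}{9}x_2^{2}x_3 - \tfrac{16}{3}x_2^{2} - \tfrac{5}{2}x_1x_3 - \tfrac{8}{3}x_2x_3 - \tfrac{4}{9}x_3
  leading term x_1x_2^{2}: subtract (-\tfrac{1}{6}x_1)·g_2 from 2x_1x_2^{2} + x_1^{2}x_3 + \tfrac{31}{6}x_1x_2x_3 + \tfrac{25}{9}x_2^{2}x_3 - \tfrac{16}{3}x_2^{2} - \tfrac{5}{2}x_1x_3 - \tfrac{8}{3}x_2x_3 - \tfrac{4}{9}x_3 → \tfrac{25}{6}x_1x_2x_3 + \tfrac{25}{9}x_2^{2}x_3 - \tfrac{16}{3}x_2^{2} - \tfrac{8}{3}x_1x_3 - \tfrac{8}{3}x_2x_3 + \tfrac{25}{6}x_1 - \tfrac{4}{9}x_3
  leading term x_1x_2x_3: subtract (-\tfrac{25}{36})·g_1 from \tfrac{25}{6}x_1x_2x_3 + \tfrac{25}{9}x_2^{2}x_3 - \tfrac{16}{3}x_2^{2} - \tfrac{8}{3}x_1x_3 - \tfrac{8}{3}x_2x_3 + \tfrac{25}{6}x_1 - \tfrac{4}{9}x_3 → -\tfrac{16}{3}x_2^{2} - \tfrac{8}{3}x_1x_3 - \tfrac{8}{3}x_2x_3 - \tfrac{4}{9}x_3 + \tfrac{100}{9}
  leading term x_2^{2}: subtract (\tfrac{4}{9})·g_2 from -\tfrac{16}{3}x_2^{2} - \tfrac{8}{3}x_1x_3 - \tfrac{8}{3}x_2x_3 - \tfrac{4}{9}x_3 + \tfrac{100}{9} → 0
The remainder is 0, so this S-polynomial contributes no new basis element.
This is the inner loop of Buchberger's algorithm — each nonzero remainder becomes a new basis element.

S(g_1, g_3) = \tfrac{2}{3}x_1x_2^{2}x_3^{2} - \tfrac{2}{9}x_1x_2x_3^{3} - \tfrac{2}{9}x_2^{2}x_3^{3} - \tfrac{1}{6}x_1x_2x_3^{2} - \tfrac{1}{9}x_2^{2}x_3^{2} - \tfrac{1}{27}x_2x_3^{3} + 2x_1x_2^{2} + x_1^{2}x_3 + \tfrac{35}{6}x_1x_2x_3 + \tfrac{25}{9}x_2^{2}x_3 + \tfrac{25}{27}x_2x_3^{2} - \tfrac{16}{3}x_2^{2} - \tfrac{8}{3}x_1x_3 - \tfrac{40}{9}x_2x_3; remainder on division = 0.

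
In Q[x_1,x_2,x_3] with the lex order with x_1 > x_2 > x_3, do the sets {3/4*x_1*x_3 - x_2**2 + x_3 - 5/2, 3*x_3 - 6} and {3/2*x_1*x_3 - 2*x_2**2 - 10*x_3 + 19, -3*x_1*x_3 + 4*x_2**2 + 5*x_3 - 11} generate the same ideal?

No, the ideals differ.

Two ideals are equal iff their reduced Gröbner bases coincide (the reduced basis is unique for a fixed ordering).
Buchberger on the first generating set:
f_1 = 3/4*x_1*x_3 - x_2**2 + x_3 - 5/2, LT = x_1*x_3.
f_2 = 3*x_3 - 6, LT = x_3.

S(f_1,f_2): lcm = x_1*x_3. S = 2*x_1 - 4/3*x_2**2 + 4/3*x_3 - 10/3.
  leading term x_1: no divisor's leading term divides it; move 2*x_1 to the remainder.
  leading term x_2**2: no divisor's leading term divides it; move -4/3*x_2**2 to the remainder.
  leading term x_3: subtract (4/9)·f_2 from 4/3*x_3 - 10/3 → -2/3
  leading term 1: no divisor's leading term divides it; move -2/3 to the remainder.
  remainder 2*x_1 - 4/3*x_2**2 - 2/3 ≠ 0; add g_3 = 2*x_1 - 4/3*x_2**2 - 2/3 to the basis.

S(f_1,g_3): lcm = x_1*x_3. S = 2/3*x_2**2*x_3 - 4/3*x_2**2 + 5/3*x_3 - 10/3.
  leading term x_2**2*x_3: subtract (2/9*x_2**2)·f_2 from 2/3*x_2**2*x_3 - 4/3*x_2**2 + 5/3*x_3 - 10/3 → 5/3*x_3 - 10/3
  leading term x_3: subtract (5/9)·f_2 from 5/3*x_3 - 10/3 → 0
  remainder 0.

S(f_2,g_3): leading monomials are coprime, so the S-polynomial reduces to 0 (Buchberger's first criterion).
Every S-polynomial of the final basis reduces to 0, so we have a Gröbner basis.
Inter-reduce: drop elements whose leading term is divisible by another's, tail-reduce, and make monic.
Reduced Gröbner basis: {x_1 - 2/3*x_2**2 - 1/3, x_3 - 2}.

Buchberger on the second generating set:
h_1 = 3/2*x_1*x_3 - 2*x_2**2 - 10*x_3 + 19, LT = x_1*x_3.
h_2 = -3*x_1*x_3 + 4*x_2**2 + 5*x_3 - 11, LT = x_1*x_3.

S(h_1,h_2): lcm = x_1*x_3. S = -5*x_3 + 9.
  leading term x_3: no divisor's leading term divides it; move -5*x_3 to the remainder.
  leading term 1: no divisor's leading term divides it; move 9 to the remainder.
  remainder -5*x_3 + 9 ≠ 0; add k_3 = -5*x_3 + 9 to the basis.

S(h_1,k_3): lcm = x_1*x_3. S = 9/5*x_1 - 4/3*x_2**2 - 20/3*x_3 + 38/3.
  leading term x_1: no divisor's leading term divides it; move 9/5*x_1 to the remainder.
  leading term x_2**2: no divisor's leading term divides it; move -4/3*x_2**2 to the remainder.
  leading term x_3: subtract (4/3)·k_3 from -20/3*x_3 + 38/3 → 2/3
  leading term 1: no divisor's leading term divides it; move 2/3 to the remainder.
  remainder 9/5*x_1 - 4/3*x_2**2 + 2/3 ≠ 0; add k_4 = 9/5*x_1 - 4/3*x_2**2 + 2/3 to the basis.

S(h_2,k_3): lcm = x_1*x_3. S = 9/5*x_1 - 4/3*x_2**2 - 5/3*x_3 + 11/3.
  leading term x_1: subtract (1)·k_4 from 9/5*x_1 - 4/3*x_2**2 - 5/3*x_3 + 11/3 → -5/3*x_3 + 3
  leading term x_3: subtract (1/3)·k_3 from -5/3*x_3 + 3 → 0
  remainder 0.

S(h_1,k_4): lcm = x_1*x_3. S = 20/27*x_2**2*x_3 - 4/3*x_2**2 - 190/27*x_3 + 38/3.
  leading term x_2**2*x_3: subtract (-4/27*x_2**2)·k_3 from 20/27*x_2**2*x_3 - 4/3*x_2**2 - 190/27*x_3 + 38/3 → -190/27*x_3 + 38/3
  leading term x_3: subtract (38/27)·k_3 from -190/27*x_3 + 38/3 → 0
  remainder 0.

S(h_2,k_4): lcm = x_1*x_3. S = 20/27*x_2**2*x_3 - 4/3*x_2**2 - 55/27*x_3 + 11/3.
  leading term x_2**2*x_3: subtract (-4/27*x_2**2)·k_3 from 20/27*x_2**2*x_3 - 4/3*x_2**2 - 55/27*x_3 + 11/3 → -55/27*x_3 + 11/3
  leading term x_3: subtract (11/27)·k_3 from -55/27*x_3 + 11/3 → 0
  remainder 0.

S(k_3,k_4): leading monomials are coprime, so the S-polynomial reduces to 0 (Buchberger's first criterion).
Every S-polynomial of the final basis reduces to 0, so we have a Gröbner basis.
Inter-reduce: drop elements whose leading term is divisible by another's, tail-reduce, and make monic.
Reduced Gröbner basis: {x_1 - 20/27*x_2**2 + 10/27, x_3 - 9/5}.

Since the reduced bases disagree, the two ideals are not the same.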